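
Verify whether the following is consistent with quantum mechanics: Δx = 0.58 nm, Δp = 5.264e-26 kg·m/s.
No, it violates the uncertainty principle (impossible measurement).

Calculate the product ΔxΔp:
ΔxΔp = (5.800e-10 m) × (5.264e-26 kg·m/s)
ΔxΔp = 3.053e-35 J·s

Compare to the minimum allowed value ℏ/2:
ℏ/2 = 5.273e-35 J·s

Since ΔxΔp = 3.053e-35 J·s < 5.273e-35 J·s = ℏ/2,
the measurement violates the uncertainty principle.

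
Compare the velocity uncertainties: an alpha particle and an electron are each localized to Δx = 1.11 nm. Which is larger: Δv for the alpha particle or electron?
The electron has the larger minimum velocity uncertainty, by a ratio of 7294.3.

For both particles, Δp_min = ℏ/(2Δx) = 4.750e-26 kg·m/s (same for both).

The velocity uncertainty is Δv = Δp/m:
- alpha particle: Δv = 4.750e-26 / 6.645e-27 = 7.149e+00 m/s = 7.149 m/s
- electron: Δv = 4.750e-26 / 9.109e-31 = 5.215e+04 m/s = 52.148 km/s

Ratio: 5.215e+04 / 7.149e+00 = 7294.3

The lighter particle has larger velocity uncertainty because Δv ∝ 1/m.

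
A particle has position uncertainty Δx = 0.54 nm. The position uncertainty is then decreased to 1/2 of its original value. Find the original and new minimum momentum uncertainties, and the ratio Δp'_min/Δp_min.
Original Δp_min = 9.765 × 10^-26 kg·m/s; new Δp'_min = 1.953 × 10^-25 kg·m/s; ratio Δp'_min/Δp_min = 2.

From the uncertainty principle ΔxΔp ≥ ℏ/2, the minimum momentum uncertainty is Δp_min = ℏ/(2Δx).

Original (Δx = 0.54 nm = 5.400e-10 m):
Δp_min = (1.055e-34 J·s)/(2 × 5.400e-10 m) = 9.765e-26 kg·m/s

When Δx → (1/2)Δx:
Δp'_min = ℏ/(2 × (1/2)Δx) = 2 × ℏ/(2Δx) = 2 × Δp_min
Δp'_min = 2 × 9.765e-26 kg·m/s = 1.953e-25 kg·m/s

Since Δp_min ∝ 1/Δx, when Δx is decreased to 1/2 of its original value, Δp_min increases to 2 times its original value.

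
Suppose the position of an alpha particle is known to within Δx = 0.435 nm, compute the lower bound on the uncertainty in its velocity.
18.242 m/s

Using the Heisenberg uncertainty principle and Δp = mΔv:
ΔxΔp ≥ ℏ/2
Δx(mΔv) ≥ ℏ/2

The minimum uncertainty in velocity is:
Δv_min = ℏ/(2mΔx)
Δv_min = (1.055e-34 J·s) / (2 × 6.645e-27 kg × 4.350e-10 m)
Δv_min = 1.824e+01 m/s = 18.242 m/s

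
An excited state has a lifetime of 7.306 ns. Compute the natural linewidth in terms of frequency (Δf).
10.892 MHz

Using the energy-time uncertainty principle and E = hf:
ΔEΔt ≥ ℏ/2
hΔf·Δt ≥ ℏ/2

The minimum frequency uncertainty is:
Δf = ℏ/(2hτ) = 1/(4πτ)
Δf = 1/(4π × 7.306e-09 s)
Δf = 1.089e+07 Hz = 10.892 MHz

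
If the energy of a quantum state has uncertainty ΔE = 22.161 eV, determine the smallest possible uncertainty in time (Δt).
14.851 as

Using the energy-time uncertainty principle:
ΔEΔt ≥ ℏ/2

The minimum uncertainty in time is:
Δt_min = ℏ/(2ΔE)
Δt_min = (1.055e-34 J·s) / (2 × 3.551e-18 J)
Δt_min = 1.485e-17 s = 14.851 as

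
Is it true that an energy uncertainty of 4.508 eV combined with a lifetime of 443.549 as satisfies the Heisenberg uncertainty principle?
Yes, it satisfies the uncertainty relation.

Calculate the product ΔEΔt:
ΔE = 4.508 eV = 7.223e-19 J
ΔEΔt = (7.223e-19 J) × (4.435e-16 s)
ΔEΔt = 3.204e-34 J·s

Compare to the minimum allowed value ℏ/2:
ℏ/2 = 5.273e-35 J·s

Since ΔEΔt = 3.204e-34 J·s ≥ 5.273e-35 J·s = ℏ/2,
this satisfies the uncertainty relation.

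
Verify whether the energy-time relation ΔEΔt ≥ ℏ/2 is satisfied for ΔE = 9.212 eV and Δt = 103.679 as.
Yes, it satisfies the uncertainty relation.

Calculate the product ΔEΔt:
ΔE = 9.212 eV = 1.476e-18 J
ΔEΔt = (1.476e-18 J) × (1.037e-16 s)
ΔEΔt = 1.530e-34 J·s

Compare to the minimum allowed value ℏ/2:
ℏ/2 = 5.273e-35 J·s

Since ΔEΔt = 1.530e-34 J·s ≥ 5.273e-35 J·s = ℏ/2,
this satisfies the uncertainty relation.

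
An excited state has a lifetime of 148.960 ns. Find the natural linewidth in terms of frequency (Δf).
534.220 kHz

Using the energy-time uncertainty principle and E = hf:
ΔEΔt ≥ ℏ/2
hΔf·Δt ≥ ℏ/2

The minimum frequency uncertainty is:
Δf = ℏ/(2hτ) = 1/(4πτ)
Δf = 1/(4π × 1.490e-07 s)
Δf = 5.342e+05 Hz = 534.220 kHz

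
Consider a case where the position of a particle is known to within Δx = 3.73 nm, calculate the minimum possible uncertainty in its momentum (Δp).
1.414 × 10^-26 kg·m/s

Using the Heisenberg uncertainty principle:
ΔxΔp ≥ ℏ/2

The minimum uncertainty in momentum is:
Δp_min = ℏ/(2Δx)
Δp_min = (1.055e-34 J·s) / (2 × 3.730e-09 m)
Δp_min = 1.414e-26 kg·m/s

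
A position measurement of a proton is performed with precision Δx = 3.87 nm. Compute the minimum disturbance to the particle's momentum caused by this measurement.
1.362 × 10^-26 kg·m/s

The uncertainty principle implies that measuring position disturbs momentum:
ΔxΔp ≥ ℏ/2

When we measure position with precision Δx, we necessarily introduce a momentum uncertainty:
Δp ≥ ℏ/(2Δx)
Δp_min = (1.055e-34 J·s) / (2 × 3.870e-09 m)
Δp_min = 1.362e-26 kg·m/s

The more precisely we measure position, the greater the momentum disturbance.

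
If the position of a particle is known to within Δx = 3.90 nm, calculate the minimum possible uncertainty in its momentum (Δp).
1.352 × 10^-26 kg·m/s

Using the Heisenberg uncertainty principle:
ΔxΔp ≥ ℏ/2

The minimum uncertainty in momentum is:
Δp_min = ℏ/(2Δx)
Δp_min = (1.055e-34 J·s) / (2 × 3.900e-09 m)
Δp_min = 1.352e-26 kg·m/s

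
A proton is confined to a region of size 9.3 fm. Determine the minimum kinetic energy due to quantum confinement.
59.977 keV

Using the uncertainty principle:

1. Position uncertainty: Δx ≈ 9.300e-15 m
2. Minimum momentum uncertainty: Δp = ℏ/(2Δx) = 5.670e-21 kg·m/s
3. Minimum kinetic energy:
   KE = (Δp)²/(2m) = (5.670e-21)²/(2 × 1.673e-27 kg)
   KE = 9.609e-15 J = 59.977 keV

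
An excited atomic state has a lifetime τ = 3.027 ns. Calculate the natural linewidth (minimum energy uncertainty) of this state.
108.723 neV

Using the energy-time uncertainty principle:
ΔEΔt ≥ ℏ/2

The lifetime τ represents the time uncertainty Δt.
The natural linewidth (minimum energy uncertainty) is:

ΔE = ℏ/(2τ)
ΔE = (1.055e-34 J·s) / (2 × 3.027e-09 s)
ΔE = 1.742e-26 J = 108.723 neV

This natural linewidth limits the precision of spectroscopic measurements.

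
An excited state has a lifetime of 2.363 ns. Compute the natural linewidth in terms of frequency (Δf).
33.676 MHz

Using the energy-time uncertainty principle and E = hf:
ΔEΔt ≥ ℏ/2
hΔf·Δt ≥ ℏ/2

The minimum frequency uncertainty is:
Δf = ℏ/(2hτ) = 1/(4πτ)
Δf = 1/(4π × 2.363e-09 s)
Δf = 3.368e+07 Hz = 33.676 MHz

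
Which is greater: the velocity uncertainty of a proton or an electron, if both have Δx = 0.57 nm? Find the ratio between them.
The electron has the larger minimum velocity uncertainty, by a ratio of 1836.2.

For both particles, Δp_min = ℏ/(2Δx) = 9.251e-26 kg·m/s (same for both).

The velocity uncertainty is Δv = Δp/m:
- proton: Δv = 9.251e-26 / 1.673e-27 = 5.531e+01 m/s = 55.306 m/s
- electron: Δv = 9.251e-26 / 9.109e-31 = 1.016e+05 m/s = 101.551 km/s

Ratio: 1.016e+05 / 5.531e+01 = 1836.2

The lighter particle has larger velocity uncertainty because Δv ∝ 1/m.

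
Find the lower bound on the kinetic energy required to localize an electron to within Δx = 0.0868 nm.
1.264 eV

Localizing a particle requires giving it sufficient momentum uncertainty:

1. From uncertainty principle: Δp ≥ ℏ/(2Δx)
   Δp_min = (1.055e-34 J·s) / (2 × 8.680e-11 m)
   Δp_min = 6.075e-25 kg·m/s

2. This momentum uncertainty corresponds to kinetic energy:
   KE ≈ (Δp)²/(2m) = (6.075e-25)²/(2 × 9.109e-31 kg)
   KE = 2.026e-19 J = 1.264 eV

Tighter localization requires more energy.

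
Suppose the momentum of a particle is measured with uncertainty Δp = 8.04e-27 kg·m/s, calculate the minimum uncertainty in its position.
6.558 nm

Using the Heisenberg uncertainty principle:
ΔxΔp ≥ ℏ/2

The minimum uncertainty in position is:
Δx_min = ℏ/(2Δp)
Δx_min = (1.055e-34 J·s) / (2 × 8.040e-27 kg·m/s)
Δx_min = 6.558e-09 m = 6.558 nm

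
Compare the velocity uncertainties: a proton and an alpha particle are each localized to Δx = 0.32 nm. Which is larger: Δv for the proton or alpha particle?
The proton has the larger minimum velocity uncertainty, by a ratio of 4.0.

For both particles, Δp_min = ℏ/(2Δx) = 1.648e-25 kg·m/s (same for both).

The velocity uncertainty is Δv = Δp/m:
- proton: Δv = 1.648e-25 / 1.673e-27 = 9.851e+01 m/s = 98.514 m/s
- alpha particle: Δv = 1.648e-25 / 6.645e-27 = 2.480e+01 m/s = 24.798 m/s

Ratio: 9.851e+01 / 2.480e+01 = 4.0

The lighter particle has larger velocity uncertainty because Δv ∝ 1/m.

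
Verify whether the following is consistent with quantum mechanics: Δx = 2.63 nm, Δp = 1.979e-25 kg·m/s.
Yes, it satisfies the uncertainty principle.

Calculate the product ΔxΔp:
ΔxΔp = (2.630e-09 m) × (1.979e-25 kg·m/s)
ΔxΔp = 5.205e-34 J·s

Compare to the minimum allowed value ℏ/2:
ℏ/2 = 5.273e-35 J·s

Since ΔxΔp = 5.205e-34 J·s ≥ 5.273e-35 J·s = ℏ/2,
the measurement satisfies the uncertainty principle.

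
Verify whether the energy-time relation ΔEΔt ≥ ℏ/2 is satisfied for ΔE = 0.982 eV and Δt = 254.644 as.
No, it violates the uncertainty relation.

Calculate the product ΔEΔt:
ΔE = 0.982 eV = 1.573e-19 J
ΔEΔt = (1.573e-19 J) × (2.546e-16 s)
ΔEΔt = 4.006e-35 J·s

Compare to the minimum allowed value ℏ/2:
ℏ/2 = 5.273e-35 J·s

Since ΔEΔt = 4.006e-35 J·s < 5.273e-35 J·s = ℏ/2,
this violates the uncertainty relation.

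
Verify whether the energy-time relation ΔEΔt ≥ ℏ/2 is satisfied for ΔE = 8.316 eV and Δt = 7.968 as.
No, it violates the uncertainty relation.

Calculate the product ΔEΔt:
ΔE = 8.316 eV = 1.332e-18 J
ΔEΔt = (1.332e-18 J) × (7.968e-18 s)
ΔEΔt = 1.062e-35 J·s

Compare to the minimum allowed value ℏ/2:
ℏ/2 = 5.273e-35 J·s

Since ΔEΔt = 1.062e-35 J·s < 5.273e-35 J·s = ℏ/2,
this violates the uncertainty relation.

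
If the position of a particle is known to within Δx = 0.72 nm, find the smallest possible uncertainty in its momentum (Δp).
7.323 × 10^-26 kg·m/s

Using the Heisenberg uncertainty principle:
ΔxΔp ≥ ℏ/2

The minimum uncertainty in momentum is:
Δp_min = ℏ/(2Δx)
Δp_min = (1.055e-34 J·s) / (2 × 7.200e-10 m)
Δp_min = 7.323e-26 kg·m/s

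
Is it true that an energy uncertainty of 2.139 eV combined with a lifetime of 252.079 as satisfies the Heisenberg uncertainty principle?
Yes, it satisfies the uncertainty relation.

Calculate the product ΔEΔt:
ΔE = 2.139 eV = 3.427e-19 J
ΔEΔt = (3.427e-19 J) × (2.521e-16 s)
ΔEΔt = 8.639e-35 J·s

Compare to the minimum allowed value ℏ/2:
ℏ/2 = 5.273e-35 J·s

Since ΔEΔt = 8.639e-35 J·s ≥ 5.273e-35 J·s = ℏ/2,
this satisfies the uncertainty relation.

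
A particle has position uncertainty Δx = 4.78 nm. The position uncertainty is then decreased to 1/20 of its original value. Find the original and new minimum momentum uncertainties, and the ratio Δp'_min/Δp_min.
Original Δp_min = 1.103 × 10^-26 kg·m/s; new Δp'_min = 2.206 × 10^-25 kg·m/s; ratio Δp'_min/Δp_min = 20.

From the uncertainty principle ΔxΔp ≥ ℏ/2, the minimum momentum uncertainty is Δp_min = ℏ/(2Δx).

Original (Δx = 4.78 nm = 4.780e-09 m):
Δp_min = (1.055e-34 J·s)/(2 × 4.780e-09 m) = 1.103e-26 kg·m/s

When Δx → (1/20)Δx:
Δp'_min = ℏ/(2 × (1/20)Δx) = 20 × ℏ/(2Δx) = 20 × Δp_min
Δp'_min = 20 × 1.103e-26 kg·m/s = 2.206e-25 kg·m/s

Since Δp_min ∝ 1/Δx, when Δx is decreased to 1/20 of its original value, Δp_min increases to 20 times its original value.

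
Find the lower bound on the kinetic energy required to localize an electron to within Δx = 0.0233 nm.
17.545 eV

Localizing a particle requires giving it sufficient momentum uncertainty:

1. From uncertainty principle: Δp ≥ ℏ/(2Δx)
   Δp_min = (1.055e-34 J·s) / (2 × 2.330e-11 m)
   Δp_min = 2.263e-24 kg·m/s

2. This momentum uncertainty corresponds to kinetic energy:
   KE ≈ (Δp)²/(2m) = (2.263e-24)²/(2 × 9.109e-31 kg)
   KE = 2.811e-18 J = 17.545 eV

Tighter localization requires more energy.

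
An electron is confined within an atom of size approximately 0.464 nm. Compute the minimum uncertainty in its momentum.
1.136 × 10^-25 kg·m/s

Using the Heisenberg uncertainty principle:
ΔxΔp ≥ ℏ/2

With Δx ≈ L = 4.640e-10 m (the confinement size):
Δp_min = ℏ/(2Δx)
Δp_min = (1.055e-34 J·s) / (2 × 4.640e-10 m)
Δp_min = 1.136e-25 kg·m/s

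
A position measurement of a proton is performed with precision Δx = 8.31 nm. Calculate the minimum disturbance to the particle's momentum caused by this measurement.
6.345 × 10^-27 kg·m/s

The uncertainty principle implies that measuring position disturbs momentum:
ΔxΔp ≥ ℏ/2

When we measure position with precision Δx, we necessarily introduce a momentum uncertainty:
Δp ≥ ℏ/(2Δx)
Δp_min = (1.055e-34 J·s) / (2 × 8.310e-09 m)
Δp_min = 6.345e-27 kg·m/s

The more precisely we measure position, the greater the momentum disturbance.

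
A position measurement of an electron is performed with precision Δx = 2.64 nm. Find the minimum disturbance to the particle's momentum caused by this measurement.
1.997 × 10^-26 kg·m/s

The uncertainty principle implies that measuring position disturbs momentum:
ΔxΔp ≥ ℏ/2

When we measure position with precision Δx, we necessarily introduce a momentum uncertainty:
Δp ≥ ℏ/(2Δx)
Δp_min = (1.055e-34 J·s) / (2 × 2.640e-09 m)
Δp_min = 1.997e-26 kg·m/s

The more precisely we measure position, the greater the momentum disturbance.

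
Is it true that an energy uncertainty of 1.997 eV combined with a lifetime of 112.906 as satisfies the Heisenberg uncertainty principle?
No, it violates the uncertainty relation.

Calculate the product ΔEΔt:
ΔE = 1.997 eV = 3.200e-19 J
ΔEΔt = (3.200e-19 J) × (1.129e-16 s)
ΔEΔt = 3.612e-35 J·s

Compare to the minimum allowed value ℏ/2:
ℏ/2 = 5.273e-35 J·s

Since ΔEΔt = 3.612e-35 J·s < 5.273e-35 J·s = ℏ/2,
this violates the uncertainty relation.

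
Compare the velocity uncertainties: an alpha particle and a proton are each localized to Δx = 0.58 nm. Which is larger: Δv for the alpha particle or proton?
The proton has the larger minimum velocity uncertainty, by a ratio of 4.0.

For both particles, Δp_min = ℏ/(2Δx) = 9.091e-26 kg·m/s (same for both).

The velocity uncertainty is Δv = Δp/m:
- alpha particle: Δv = 9.091e-26 / 6.645e-27 = 1.368e+01 m/s = 13.682 m/s
- proton: Δv = 9.091e-26 / 1.673e-27 = 5.435e+01 m/s = 54.353 m/s

Ratio: 5.435e+01 / 1.368e+01 = 4.0

The lighter particle has larger velocity uncertainty because Δv ∝ 1/m.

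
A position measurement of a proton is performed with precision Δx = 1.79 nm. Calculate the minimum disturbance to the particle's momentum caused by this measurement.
2.946 × 10^-26 kg·m/s

The uncertainty principle implies that measuring position disturbs momentum:
ΔxΔp ≥ ℏ/2

When we measure position with precision Δx, we necessarily introduce a momentum uncertainty:
Δp ≥ ℏ/(2Δx)
Δp_min = (1.055e-34 J·s) / (2 × 1.790e-09 m)
Δp_min = 2.946e-26 kg·m/s

The more precisely we measure position, the greater the momentum disturbance.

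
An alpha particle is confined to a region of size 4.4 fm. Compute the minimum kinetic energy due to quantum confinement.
67.449 keV

Using the uncertainty principle:

1. Position uncertainty: Δx ≈ 4.400e-15 m
2. Minimum momentum uncertainty: Δp = ℏ/(2Δx) = 1.198e-20 kg·m/s
3. Minimum kinetic energy:
   KE = (Δp)²/(2m) = (1.198e-20)²/(2 × 6.645e-27 kg)
   KE = 1.081e-14 J = 67.449 keV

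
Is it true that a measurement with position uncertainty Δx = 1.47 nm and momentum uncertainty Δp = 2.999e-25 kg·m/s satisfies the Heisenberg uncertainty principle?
Yes, it satisfies the uncertainty principle.

Calculate the product ΔxΔp:
ΔxΔp = (1.470e-09 m) × (2.999e-25 kg·m/s)
ΔxΔp = 4.409e-34 J·s

Compare to the minimum allowed value ℏ/2:
ℏ/2 = 5.273e-35 J·s

Since ΔxΔp = 4.409e-34 J·s ≥ 5.273e-35 J·s = ℏ/2,
the measurement satisfies the uncertainty principle.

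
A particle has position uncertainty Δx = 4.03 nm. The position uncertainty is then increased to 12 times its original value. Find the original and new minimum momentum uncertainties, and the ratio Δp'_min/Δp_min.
Original Δp_min = 1.308 × 10^-26 kg·m/s; new Δp'_min = 1.090 × 10^-27 kg·m/s; ratio Δp'_min/Δp_min = 1/12.

From the uncertainty principle ΔxΔp ≥ ℏ/2, the minimum momentum uncertainty is Δp_min = ℏ/(2Δx).

Original (Δx = 4.03 nm = 4.030e-09 m):
Δp_min = (1.055e-34 J·s)/(2 × 4.030e-09 m) = 1.308e-26 kg·m/s

When Δx → 12Δx:
Δp'_min = ℏ/(2 × 12Δx) = (1/12) × ℏ/(2Δx) = (1/12) × Δp_min
Δp'_min = 1/12 × 1.308e-26 kg·m/s = 1.090e-27 kg·m/s

Since Δp_min ∝ 1/Δx, when Δx is increased to 12 times its original value, Δp_min decreases to 1/12 of its original value.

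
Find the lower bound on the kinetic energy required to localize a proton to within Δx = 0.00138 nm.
2.724 eV

Localizing a particle requires giving it sufficient momentum uncertainty:

1. From uncertainty principle: Δp ≥ ℏ/(2Δx)
   Δp_min = (1.055e-34 J·s) / (2 × 1.380e-12 m)
   Δp_min = 3.821e-23 kg·m/s

2. This momentum uncertainty corresponds to kinetic energy:
   KE ≈ (Δp)²/(2m) = (3.821e-23)²/(2 × 1.673e-27 kg)
   KE = 4.364e-19 J = 2.724 eV

Tighter localization requires more energy.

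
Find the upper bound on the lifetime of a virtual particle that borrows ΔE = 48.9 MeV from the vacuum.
6.730 ys

Using the energy-time uncertainty principle:
ΔEΔt ≥ ℏ/2

For a virtual particle borrowing energy ΔE, the maximum lifetime is:
Δt_max = ℏ/(2ΔE)

Converting energy:
ΔE = 48.9 MeV = 7.835e-12 J

Δt_max = (1.055e-34 J·s) / (2 × 7.835e-12 J)
Δt_max = 6.730e-24 s = 6.730 ys

Virtual particles with higher borrowed energy exist for shorter times.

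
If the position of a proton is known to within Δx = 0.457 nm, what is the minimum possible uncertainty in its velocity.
68.981 m/s

Using the Heisenberg uncertainty principle and Δp = mΔv:
ΔxΔp ≥ ℏ/2
Δx(mΔv) ≥ ℏ/2

The minimum uncertainty in velocity is:
Δv_min = ℏ/(2mΔx)
Δv_min = (1.055e-34 J·s) / (2 × 1.673e-27 kg × 4.570e-10 m)
Δv_min = 6.898e+01 m/s = 68.981 m/s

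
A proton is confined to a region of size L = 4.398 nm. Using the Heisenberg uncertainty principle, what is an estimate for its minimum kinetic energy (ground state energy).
268.191 neV

Using the uncertainty principle to estimate ground state energy:

1. The position uncertainty is approximately the confinement size:
   Δx ≈ L = 4.398e-09 m

2. From ΔxΔp ≥ ℏ/2, the minimum momentum uncertainty is:
   Δp ≈ ℏ/(2L) = 1.199e-26 kg·m/s

3. The kinetic energy is approximately:
   KE ≈ (Δp)²/(2m) = (1.199e-26)²/(2 × 1.673e-27 kg)
   KE ≈ 4.297e-26 J = 268.191 neV

This is an order-of-magnitude estimate of the ground state energy.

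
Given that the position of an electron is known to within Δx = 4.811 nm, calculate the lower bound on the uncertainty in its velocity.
12.032 km/s

Using the Heisenberg uncertainty principle and Δp = mΔv:
ΔxΔp ≥ ℏ/2
Δx(mΔv) ≥ ℏ/2

The minimum uncertainty in velocity is:
Δv_min = ℏ/(2mΔx)
Δv_min = (1.055e-34 J·s) / (2 × 9.109e-31 kg × 4.811e-09 m)
Δv_min = 1.203e+04 m/s = 12.032 km/s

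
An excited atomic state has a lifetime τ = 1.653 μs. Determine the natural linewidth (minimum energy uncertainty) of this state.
199.096 peV

Using the energy-time uncertainty principle:
ΔEΔt ≥ ℏ/2

The lifetime τ represents the time uncertainty Δt.
The natural linewidth (minimum energy uncertainty) is:

ΔE = ℏ/(2τ)
ΔE = (1.055e-34 J·s) / (2 × 1.653e-06 s)
ΔE = 3.190e-29 J = 199.096 peV

This natural linewidth limits the precision of spectroscopic measurements.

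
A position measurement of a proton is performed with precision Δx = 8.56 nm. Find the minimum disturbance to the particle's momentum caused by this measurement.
6.160 × 10^-27 kg·m/s

The uncertainty principle implies that measuring position disturbs momentum:
ΔxΔp ≥ ℏ/2

When we measure position with precision Δx, we necessarily introduce a momentum uncertainty:
Δp ≥ ℏ/(2Δx)
Δp_min = (1.055e-34 J·s) / (2 × 8.560e-09 m)
Δp_min = 6.160e-27 kg·m/s

The more precisely we measure position, the greater the momentum disturbance.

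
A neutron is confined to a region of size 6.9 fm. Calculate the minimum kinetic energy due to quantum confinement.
108.807 keV

Using the uncertainty principle:

1. Position uncertainty: Δx ≈ 6.900e-15 m
2. Minimum momentum uncertainty: Δp = ℏ/(2Δx) = 7.642e-21 kg·m/s
3. Minimum kinetic energy:
   KE = (Δp)²/(2m) = (7.642e-21)²/(2 × 1.675e-27 kg)
   KE = 1.743e-14 J = 108.807 keV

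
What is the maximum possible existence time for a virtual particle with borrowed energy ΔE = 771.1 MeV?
4.268 × 10^-25 s

Using the energy-time uncertainty principle:
ΔEΔt ≥ ℏ/2

For a virtual particle borrowing energy ΔE, the maximum lifetime is:
Δt_max = ℏ/(2ΔE)

Converting energy:
ΔE = 771.1 MeV = 1.235e-10 J

Δt_max = (1.055e-34 J·s) / (2 × 1.235e-10 J)
Δt_max = 4.268e-25 s = 4.268 × 10^-25 s

Virtual particles with higher borrowed energy exist for shorter times.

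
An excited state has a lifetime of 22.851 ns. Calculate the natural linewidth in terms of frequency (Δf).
3.482 MHz

Using the energy-time uncertainty principle and E = hf:
ΔEΔt ≥ ℏ/2
hΔf·Δt ≥ ℏ/2

The minimum frequency uncertainty is:
Δf = ℏ/(2hτ) = 1/(4πτ)
Δf = 1/(4π × 2.285e-08 s)
Δf = 3.482e+06 Hz = 3.482 MHz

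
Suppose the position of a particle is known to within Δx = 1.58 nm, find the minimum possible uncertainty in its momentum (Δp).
3.337 × 10^-26 kg·m/s

Using the Heisenberg uncertainty principle:
ΔxΔp ≥ ℏ/2

The minimum uncertainty in momentum is:
Δp_min = ℏ/(2Δx)
Δp_min = (1.055e-34 J·s) / (2 × 1.580e-09 m)
Δp_min = 3.337e-26 kg·m/s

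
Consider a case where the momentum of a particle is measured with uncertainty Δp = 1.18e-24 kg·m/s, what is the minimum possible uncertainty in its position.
44.685 pm

Using the Heisenberg uncertainty principle:
ΔxΔp ≥ ℏ/2

The minimum uncertainty in position is:
Δx_min = ℏ/(2Δp)
Δx_min = (1.055e-34 J·s) / (2 × 1.180e-24 kg·m/s)
Δx_min = 4.469e-11 m = 44.685 pm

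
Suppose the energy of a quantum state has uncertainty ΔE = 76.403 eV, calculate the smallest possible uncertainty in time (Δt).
4.308 as

Using the energy-time uncertainty principle:
ΔEΔt ≥ ℏ/2

The minimum uncertainty in time is:
Δt_min = ℏ/(2ΔE)
Δt_min = (1.055e-34 J·s) / (2 × 1.224e-17 J)
Δt_min = 4.308e-18 s = 4.308 as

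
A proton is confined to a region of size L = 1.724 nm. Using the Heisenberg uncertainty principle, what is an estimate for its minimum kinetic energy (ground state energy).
1.745 μeV

Using the uncertainty principle to estimate ground state energy:

1. The position uncertainty is approximately the confinement size:
   Δx ≈ L = 1.724e-09 m

2. From ΔxΔp ≥ ℏ/2, the minimum momentum uncertainty is:
   Δp ≈ ℏ/(2L) = 3.059e-26 kg·m/s

3. The kinetic energy is approximately:
   KE ≈ (Δp)²/(2m) = (3.059e-26)²/(2 × 1.673e-27 kg)
   KE ≈ 2.796e-25 J = 1.745 μeV

This is an order-of-magnitude estimate of the ground state energy.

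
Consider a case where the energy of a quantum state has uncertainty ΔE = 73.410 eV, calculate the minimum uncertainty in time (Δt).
4.483 as

Using the energy-time uncertainty principle:
ΔEΔt ≥ ℏ/2

The minimum uncertainty in time is:
Δt_min = ℏ/(2ΔE)
Δt_min = (1.055e-34 J·s) / (2 × 1.176e-17 J)
Δt_min = 4.483e-18 s = 4.483 as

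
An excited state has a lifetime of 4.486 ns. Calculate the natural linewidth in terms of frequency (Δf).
17.739 MHz

Using the energy-time uncertainty principle and E = hf:
ΔEΔt ≥ ℏ/2
hΔf·Δt ≥ ℏ/2

The minimum frequency uncertainty is:
Δf = ℏ/(2hτ) = 1/(4πτ)
Δf = 1/(4π × 4.486e-09 s)
Δf = 1.774e+07 Hz = 17.739 MHz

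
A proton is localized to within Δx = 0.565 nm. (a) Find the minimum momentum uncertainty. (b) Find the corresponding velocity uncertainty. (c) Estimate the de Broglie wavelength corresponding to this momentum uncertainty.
(a) Δp_min = 9.332 × 10^-26 kg·m/s
(b) Δv_min = 55.796 m/s
(c) λ_dB = 7.100 nm

Step-by-step:

(a) From the uncertainty principle:
Δp_min = ℏ/(2Δx) = (1.055e-34 J·s)/(2 × 5.650e-10 m) = 9.332e-26 kg·m/s

(b) The velocity uncertainty:
Δv = Δp/m = (9.332e-26 kg·m/s)/(1.673e-27 kg) = 5.580e+01 m/s = 55.796 m/s

(c) The de Broglie wavelength for this momentum:
λ = h/p = (6.626e-34 J·s)/(9.332e-26 kg·m/s) = 7.100e-09 m = 7.100 nm

Note: The de Broglie wavelength is comparable to the localization size, as expected from wave-particle duality.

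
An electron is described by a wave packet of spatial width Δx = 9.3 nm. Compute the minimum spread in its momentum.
5.670 × 10^-27 kg·m/s

For a wave packet, the spatial width Δx and momentum spread Δp are related by the uncertainty principle:
ΔxΔp ≥ ℏ/2

The minimum momentum spread is:
Δp_min = ℏ/(2Δx)
Δp_min = (1.055e-34 J·s) / (2 × 9.300e-09 m)
Δp_min = 5.670e-27 kg·m/s

A wave packet cannot have both a well-defined position and well-defined momentum.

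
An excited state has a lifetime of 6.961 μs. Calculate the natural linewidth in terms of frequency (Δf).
11.432 kHz

Using the energy-time uncertainty principle and E = hf:
ΔEΔt ≥ ℏ/2
hΔf·Δt ≥ ℏ/2

The minimum frequency uncertainty is:
Δf = ℏ/(2hτ) = 1/(4πτ)
Δf = 1/(4π × 6.961e-06 s)
Δf = 1.143e+04 Hz = 11.432 kHz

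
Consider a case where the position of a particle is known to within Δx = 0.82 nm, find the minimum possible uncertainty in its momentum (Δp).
6.430 × 10^-26 kg·m/s

Using the Heisenberg uncertainty principle:
ΔxΔp ≥ ℏ/2

The minimum uncertainty in momentum is:
Δp_min = ℏ/(2Δx)
Δp_min = (1.055e-34 J·s) / (2 × 8.200e-10 m)
Δp_min = 6.430e-26 kg·m/s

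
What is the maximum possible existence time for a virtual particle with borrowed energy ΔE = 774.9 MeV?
4.247 × 10^-25 s

Using the energy-time uncertainty principle:
ΔEΔt ≥ ℏ/2

For a virtual particle borrowing energy ΔE, the maximum lifetime is:
Δt_max = ℏ/(2ΔE)

Converting energy:
ΔE = 774.9 MeV = 1.242e-10 J

Δt_max = (1.055e-34 J·s) / (2 × 1.242e-10 J)
Δt_max = 4.247e-25 s = 4.247 × 10^-25 s

Virtual particles with higher borrowed energy exist for shorter times.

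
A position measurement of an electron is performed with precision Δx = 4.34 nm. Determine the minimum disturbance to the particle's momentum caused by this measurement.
1.215 × 10^-26 kg·m/s

The uncertainty principle implies that measuring position disturbs momentum:
ΔxΔp ≥ ℏ/2

When we measure position with precision Δx, we necessarily introduce a momentum uncertainty:
Δp ≥ ℏ/(2Δx)
Δp_min = (1.055e-34 J·s) / (2 × 4.340e-09 m)
Δp_min = 1.215e-26 kg·m/s

The more precisely we measure position, the greater the momentum disturbance.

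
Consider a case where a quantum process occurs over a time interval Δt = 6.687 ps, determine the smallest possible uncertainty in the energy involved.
49.216 μeV

Using the energy-time uncertainty principle:
ΔEΔt ≥ ℏ/2

The minimum uncertainty in energy is:
ΔE_min = ℏ/(2Δt)
ΔE_min = (1.055e-34 J·s) / (2 × 6.687e-12 s)
ΔE_min = 7.885e-24 J = 49.216 μeV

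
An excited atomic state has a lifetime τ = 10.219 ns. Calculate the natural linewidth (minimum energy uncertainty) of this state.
32.205 neV

Using the energy-time uncertainty principle:
ΔEΔt ≥ ℏ/2

The lifetime τ represents the time uncertainty Δt.
The natural linewidth (minimum energy uncertainty) is:

ΔE = ℏ/(2τ)
ΔE = (1.055e-34 J·s) / (2 × 1.022e-08 s)
ΔE = 5.160e-27 J = 32.205 neV

This natural linewidth limits the precision of spectroscopic measurements.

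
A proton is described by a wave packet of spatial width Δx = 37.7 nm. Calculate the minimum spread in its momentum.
1.399 × 10^-27 kg·m/s

For a wave packet, the spatial width Δx and momentum spread Δp are related by the uncertainty principle:
ΔxΔp ≥ ℏ/2

The minimum momentum spread is:
Δp_min = ℏ/(2Δx)
Δp_min = (1.055e-34 J·s) / (2 × 3.770e-08 m)
Δp_min = 1.399e-27 kg·m/s

A wave packet cannot have both a well-defined position and well-defined momentum.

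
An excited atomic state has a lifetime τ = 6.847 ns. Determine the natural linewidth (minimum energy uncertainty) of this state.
48.066 neV

Using the energy-time uncertainty principle:
ΔEΔt ≥ ℏ/2

The lifetime τ represents the time uncertainty Δt.
The natural linewidth (minimum energy uncertainty) is:

ΔE = ℏ/(2τ)
ΔE = (1.055e-34 J·s) / (2 × 6.847e-09 s)
ΔE = 7.701e-27 J = 48.066 neV

This natural linewidth limits the precision of spectroscopic measurements.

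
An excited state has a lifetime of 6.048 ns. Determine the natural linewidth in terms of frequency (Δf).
13.158 MHz

Using the energy-time uncertainty principle and E = hf:
ΔEΔt ≥ ℏ/2
hΔf·Δt ≥ ℏ/2

The minimum frequency uncertainty is:
Δf = ℏ/(2hτ) = 1/(4πτ)
Δf = 1/(4π × 6.048e-09 s)
Δf = 1.316e+07 Hz = 13.158 MHz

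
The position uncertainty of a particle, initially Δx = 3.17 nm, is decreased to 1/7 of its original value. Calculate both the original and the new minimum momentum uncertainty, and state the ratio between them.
Original Δp_min = 1.663 × 10^-26 kg·m/s; new Δp'_min = 1.164 × 10^-25 kg·m/s; ratio Δp'_min/Δp_min = 7.

From the uncertainty principle ΔxΔp ≥ ℏ/2, the minimum momentum uncertainty is Δp_min = ℏ/(2Δx).

Original (Δx = 3.17 nm = 3.170e-09 m):
Δp_min = (1.055e-34 J·s)/(2 × 3.170e-09 m) = 1.663e-26 kg·m/s

When Δx → (1/7)Δx:
Δp'_min = ℏ/(2 × (1/7)Δx) = 7 × ℏ/(2Δx) = 7 × Δp_min
Δp'_min = 7 × 1.663e-26 kg·m/s = 1.164e-25 kg·m/s

Since Δp_min ∝ 1/Δx, when Δx is decreased to 1/7 of its original value, Δp_min increases to 7 times its original value.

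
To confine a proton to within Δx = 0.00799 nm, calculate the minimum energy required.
81.257 meV

Localizing a particle requires giving it sufficient momentum uncertainty:

1. From uncertainty principle: Δp ≥ ℏ/(2Δx)
   Δp_min = (1.055e-34 J·s) / (2 × 7.990e-12 m)
   Δp_min = 6.599e-24 kg·m/s

2. This momentum uncertainty corresponds to kinetic energy:
   KE ≈ (Δp)²/(2m) = (6.599e-24)²/(2 × 1.673e-27 kg)
   KE = 1.302e-20 J = 81.257 meV

Tighter localization requires more energy.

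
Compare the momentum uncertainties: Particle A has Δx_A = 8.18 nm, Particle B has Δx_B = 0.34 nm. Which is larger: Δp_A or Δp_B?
Particle B has the larger minimum momentum uncertainty, by a factor of 24.06.

For each particle, the minimum momentum uncertainty is Δp_min = ℏ/(2Δx):

Particle A: Δp_A = ℏ/(2×8.180e-09 m) = 6.446e-27 kg·m/s
Particle B: Δp_B = ℏ/(2×3.400e-10 m) = 1.551e-25 kg·m/s

Ratio: Δp_B/Δp_A = 24.06

Since Δp_min ∝ 1/Δx, the particle with smaller position uncertainty (B) has larger momentum uncertainty.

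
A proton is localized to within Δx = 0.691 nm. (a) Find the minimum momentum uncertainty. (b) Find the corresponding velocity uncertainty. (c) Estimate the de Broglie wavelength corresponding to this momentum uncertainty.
(a) Δp_min = 7.631 × 10^-26 kg·m/s
(b) Δv_min = 45.622 m/s
(c) λ_dB = 8.683 nm

Step-by-step:

(a) From the uncertainty principle:
Δp_min = ℏ/(2Δx) = (1.055e-34 J·s)/(2 × 6.910e-10 m) = 7.631e-26 kg·m/s

(b) The velocity uncertainty:
Δv = Δp/m = (7.631e-26 kg·m/s)/(1.673e-27 kg) = 4.562e+01 m/s = 45.622 m/s

(c) The de Broglie wavelength for this momentum:
λ = h/p = (6.626e-34 J·s)/(7.631e-26 kg·m/s) = 8.683e-09 m = 8.683 nm

Note: The de Broglie wavelength is comparable to the localization size, as expected from wave-particle duality.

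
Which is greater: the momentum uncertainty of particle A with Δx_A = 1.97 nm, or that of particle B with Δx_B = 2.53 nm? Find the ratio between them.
Particle A has the larger minimum momentum uncertainty, by a factor of 1.28.

For each particle, the minimum momentum uncertainty is Δp_min = ℏ/(2Δx):

Particle A: Δp_A = ℏ/(2×1.970e-09 m) = 2.677e-26 kg·m/s
Particle B: Δp_B = ℏ/(2×2.530e-09 m) = 2.084e-26 kg·m/s

Ratio: Δp_A/Δp_B = 1.28

Since Δp_min ∝ 1/Δx, the particle with smaller position uncertainty (A) has larger momentum uncertainty.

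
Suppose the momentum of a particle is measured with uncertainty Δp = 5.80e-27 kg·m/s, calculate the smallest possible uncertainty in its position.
9.091 nm

Using the Heisenberg uncertainty principle:
ΔxΔp ≥ ℏ/2

The minimum uncertainty in position is:
Δx_min = ℏ/(2Δp)
Δx_min = (1.055e-34 J·s) / (2 × 5.800e-27 kg·m/s)
Δx_min = 9.091e-09 m = 9.091 nm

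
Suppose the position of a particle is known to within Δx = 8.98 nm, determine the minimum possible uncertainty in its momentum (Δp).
5.872 × 10^-27 kg·m/s

Using the Heisenberg uncertainty principle:
ΔxΔp ≥ ℏ/2

The minimum uncertainty in momentum is:
Δp_min = ℏ/(2Δx)
Δp_min = (1.055e-34 J·s) / (2 × 8.980e-09 m)
Δp_min = 5.872e-27 kg·m/s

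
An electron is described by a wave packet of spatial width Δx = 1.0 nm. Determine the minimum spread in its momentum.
5.273 × 10^-26 kg·m/s

For a wave packet, the spatial width Δx and momentum spread Δp are related by the uncertainty principle:
ΔxΔp ≥ ℏ/2

The minimum momentum spread is:
Δp_min = ℏ/(2Δx)
Δp_min = (1.055e-34 J·s) / (2 × 1.000e-09 m)
Δp_min = 5.273e-26 kg·m/s

A wave packet cannot have both a well-defined position and well-defined momentum.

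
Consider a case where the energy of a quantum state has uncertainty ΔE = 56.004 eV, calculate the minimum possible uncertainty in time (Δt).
5.876 as

Using the energy-time uncertainty principle:
ΔEΔt ≥ ℏ/2

The minimum uncertainty in time is:
Δt_min = ℏ/(2ΔE)
Δt_min = (1.055e-34 J·s) / (2 × 8.973e-18 J)
Δt_min = 5.876e-18 s = 5.876 as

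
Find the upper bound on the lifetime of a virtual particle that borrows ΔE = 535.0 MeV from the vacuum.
6.152 × 10^-25 s

Using the energy-time uncertainty principle:
ΔEΔt ≥ ℏ/2

For a virtual particle borrowing energy ΔE, the maximum lifetime is:
Δt_max = ℏ/(2ΔE)

Converting energy:
ΔE = 535.0 MeV = 8.572e-11 J

Δt_max = (1.055e-34 J·s) / (2 × 8.572e-11 J)
Δt_max = 6.152e-25 s = 6.152 × 10^-25 s

Virtual particles with higher borrowed energy exist for shorter times.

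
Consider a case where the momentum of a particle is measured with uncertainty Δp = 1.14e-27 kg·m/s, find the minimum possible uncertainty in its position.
46.253 nm

Using the Heisenberg uncertainty principle:
ΔxΔp ≥ ℏ/2

The minimum uncertainty in position is:
Δx_min = ℏ/(2Δp)
Δx_min = (1.055e-34 J·s) / (2 × 1.140e-27 kg·m/s)
Δx_min = 4.625e-08 m = 46.253 nm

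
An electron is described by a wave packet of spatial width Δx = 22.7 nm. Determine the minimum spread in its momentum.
2.323 × 10^-27 kg·m/s

For a wave packet, the spatial width Δx and momentum spread Δp are related by the uncertainty principle:
ΔxΔp ≥ ℏ/2

The minimum momentum spread is:
Δp_min = ℏ/(2Δx)
Δp_min = (1.055e-34 J·s) / (2 × 2.270e-08 m)
Δp_min = 2.323e-27 kg·m/s

A wave packet cannot have both a well-defined position and well-defined momentum.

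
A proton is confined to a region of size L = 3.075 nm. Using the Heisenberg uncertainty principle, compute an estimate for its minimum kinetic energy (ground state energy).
548.610 neV

Using the uncertainty principle to estimate ground state energy:

1. The position uncertainty is approximately the confinement size:
   Δx ≈ L = 3.075e-09 m

2. From ΔxΔp ≥ ℏ/2, the minimum momentum uncertainty is:
   Δp ≈ ℏ/(2L) = 1.715e-26 kg·m/s

3. The kinetic energy is approximately:
   KE ≈ (Δp)²/(2m) = (1.715e-26)²/(2 × 1.673e-27 kg)
   KE ≈ 8.790e-26 J = 548.610 neV

This is an order-of-magnitude estimate of the ground state energy.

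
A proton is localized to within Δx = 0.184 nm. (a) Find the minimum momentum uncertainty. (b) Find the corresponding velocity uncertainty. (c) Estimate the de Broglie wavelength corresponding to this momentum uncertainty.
(a) Δp_min = 2.866 × 10^-25 kg·m/s
(b) Δv_min = 171.329 m/s
(c) λ_dB = 2.312 nm

Step-by-step:

(a) From the uncertainty principle:
Δp_min = ℏ/(2Δx) = (1.055e-34 J·s)/(2 × 1.840e-10 m) = 2.866e-25 kg·m/s

(b) The velocity uncertainty:
Δv = Δp/m = (2.866e-25 kg·m/s)/(1.673e-27 kg) = 1.713e+02 m/s = 171.329 m/s

(c) The de Broglie wavelength for this momentum:
λ = h/p = (6.626e-34 J·s)/(2.866e-25 kg·m/s) = 2.312e-09 m = 2.312 nm

Note: The de Broglie wavelength is comparable to the localization size, as expected from wave-particle duality.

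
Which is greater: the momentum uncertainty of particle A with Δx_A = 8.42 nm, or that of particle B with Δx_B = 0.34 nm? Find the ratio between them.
Particle B has the larger minimum momentum uncertainty, by a factor of 24.76.

For each particle, the minimum momentum uncertainty is Δp_min = ℏ/(2Δx):

Particle A: Δp_A = ℏ/(2×8.420e-09 m) = 6.262e-27 kg·m/s
Particle B: Δp_B = ℏ/(2×3.400e-10 m) = 1.551e-25 kg·m/s

Ratio: Δp_B/Δp_A = 24.76

Since Δp_min ∝ 1/Δx, the particle with smaller position uncertainty (B) has larger momentum uncertainty.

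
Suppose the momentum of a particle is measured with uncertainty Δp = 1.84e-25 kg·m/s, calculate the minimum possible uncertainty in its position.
286.568 pm

Using the Heisenberg uncertainty principle:
ΔxΔp ≥ ℏ/2

The minimum uncertainty in position is:
Δx_min = ℏ/(2Δp)
Δx_min = (1.055e-34 J·s) / (2 × 1.840e-25 kg·m/s)
Δx_min = 2.866e-10 m = 286.568 pm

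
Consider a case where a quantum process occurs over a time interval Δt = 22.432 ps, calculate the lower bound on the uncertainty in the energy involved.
14.671 μeV

Using the energy-time uncertainty principle:
ΔEΔt ≥ ℏ/2

The minimum uncertainty in energy is:
ΔE_min = ℏ/(2Δt)
ΔE_min = (1.055e-34 J·s) / (2 × 2.243e-11 s)
ΔE_min = 2.351e-24 J = 14.671 μeV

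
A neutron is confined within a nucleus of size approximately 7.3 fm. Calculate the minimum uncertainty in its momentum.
7.223 × 10^-21 kg·m/s

Using the Heisenberg uncertainty principle:
ΔxΔp ≥ ℏ/2

With Δx ≈ L = 7.300e-15 m (the confinement size):
Δp_min = ℏ/(2Δx)
Δp_min = (1.055e-34 J·s) / (2 × 7.300e-15 m)
Δp_min = 7.223e-21 kg·m/s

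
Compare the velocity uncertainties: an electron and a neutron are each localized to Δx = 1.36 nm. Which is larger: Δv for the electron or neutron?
The electron has the larger minimum velocity uncertainty, by a ratio of 1838.7.

For both particles, Δp_min = ℏ/(2Δx) = 3.877e-26 kg·m/s (same for both).

The velocity uncertainty is Δv = Δp/m:
- electron: Δv = 3.877e-26 / 9.109e-31 = 4.256e+04 m/s = 42.562 km/s
- neutron: Δv = 3.877e-26 / 1.675e-27 = 2.315e+01 m/s = 23.148 m/s

Ratio: 4.256e+04 / 2.315e+01 = 1838.7

The lighter particle has larger velocity uncertainty because Δv ∝ 1/m.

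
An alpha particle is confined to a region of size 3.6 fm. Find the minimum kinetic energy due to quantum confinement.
100.757 keV

Using the uncertainty principle:

1. Position uncertainty: Δx ≈ 3.600e-15 m
2. Minimum momentum uncertainty: Δp = ℏ/(2Δx) = 1.465e-20 kg·m/s
3. Minimum kinetic energy:
   KE = (Δp)²/(2m) = (1.465e-20)²/(2 × 6.645e-27 kg)
   KE = 1.614e-14 J = 100.757 keV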